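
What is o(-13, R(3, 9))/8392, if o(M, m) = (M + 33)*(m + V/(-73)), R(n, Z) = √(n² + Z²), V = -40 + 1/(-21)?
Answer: 4205/3216234 + 15*√10/2098 ≈ 0.023917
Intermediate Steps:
V = -841/21 (V = -40 - 1/21 = -841/21 ≈ -40.048)
R(n, Z) = √(Z² + n²)
o(M, m) = (33 + M)*(841/1533 + m) (o(M, m) = (M + 33)*(m - 841/21/(-73)) = (33 + M)*(m - 841/21*(-1/73)) = (33 + M)*(m + 841/1533) = (33 + M)*(841/1533 + m))
o(-13, R(3, 9))/8392 = (9251/511 + 33*√(9² + 3²) + (841/1533)*(-13) - 13*√(9² + 3²))/8392 = (9251/511 + 33*√(81 + 9) - 10933/1533 - 13*√(81 + 9))*(1/8392) = (9251/511 + 33*√90 - 10933/1533 - 39*√10)*(1/8392) = (9251/511 + 33*(3*√10) - 10933/1533 - 39*√10)*(1/8392) = (9251/511 + 99*√10 - 10933/1533 - 39*√10)*(1/8392) = (16820/1533 + 60*√10)*(1/8392) = 4205/3216234 + 15*√10/2098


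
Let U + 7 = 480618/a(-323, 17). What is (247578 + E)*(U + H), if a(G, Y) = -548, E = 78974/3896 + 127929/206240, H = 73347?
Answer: 493761459744774181333/27520253120 ≈ 1.7942e+10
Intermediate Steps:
E = 2098251143/100438880 (E = 78974*(1/3896) + 127929*(1/206240) = 39487/1948 + 127929/206240 = 2098251143/100438880 ≈ 20.891)
U = -242227/274 (U = -7 + 480618/(-548) = -7 + 480618*(-1/548) = -7 - 240309/274 = -242227/274 ≈ -884.04)
(247578 + E)*(U + H) = (247578 + 2098251143/100438880)*(-242227/274 + 73347) = (24868555283783/100438880)*(19854851/274) = 493761459744774181333/27520253120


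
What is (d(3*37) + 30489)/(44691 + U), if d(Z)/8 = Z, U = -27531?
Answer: 10459/5720 ≈ 1.8285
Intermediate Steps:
d(Z) = 8*Z
(d(3*37) + 30489)/(44691 + U) = (8*(3*37) + 30489)/(44691 - 27531) = (8*111 + 30489)/17160 = (888 + 30489)*(1/17160) = 31377*(1/17160) = 10459/5720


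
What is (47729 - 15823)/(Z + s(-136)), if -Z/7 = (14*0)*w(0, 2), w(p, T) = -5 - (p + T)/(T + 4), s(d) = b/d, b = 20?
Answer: -1084804/5 ≈ -2.1696e+5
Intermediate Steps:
s(d) = 20/d
w(p, T) = -5 - (T + p)/(4 + T)
Z = 0 (Z = -7*14*0*(-20 - 1*0 - 6*2)/(4 + 2) = -0*(-20 + 0 - 12)/6 = -0*(⅙)*(-32) = -0*(-16)/3 = -7*0 = 0)
(47729 - 15823)/(Z + s(-136)) = (47729 - 15823)/(0 + 20/(-136)) = 31906/(0 + 20*(-1/136)) = 31906/(0 - 5/34) = 31906/(-5/34) = 31906*(-34/5) = -1084804/5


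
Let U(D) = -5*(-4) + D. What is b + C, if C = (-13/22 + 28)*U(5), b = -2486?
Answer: -39617/22 ≈ -1800.8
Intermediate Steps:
U(D) = 20 + D
C = 15075/22 (C = (-13/22 + 28)*(20 + 5) = (-13*1/22 + 28)*25 = (-13/22 + 28)*25 = (603/22)*25 = 15075/22 ≈ 685.23)
b + C = -2486 + 15075/22 = -39617/22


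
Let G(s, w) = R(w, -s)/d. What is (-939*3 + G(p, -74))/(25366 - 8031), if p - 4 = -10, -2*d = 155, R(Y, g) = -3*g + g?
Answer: -436611/2686925 ≈ -0.16249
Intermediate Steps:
R(Y, g) = -2*g
d = -155/2 (d = -1/2*155 = -155/2 ≈ -77.500)
p = -6 (p = 4 - 10 = -6)
G(s, w) = -4*s/155 (G(s, w) = (-(-2)*s)/(-155/2) = (2*s)*(-2/155) = -4*s/155)
(-939*3 + G(p, -74))/(25366 - 8031) = (-939*3 - 4/155*(-6))/(25366 - 8031) = (-2817 + 24/155)/17335 = -436611/155*1/17335 = -436611/2686925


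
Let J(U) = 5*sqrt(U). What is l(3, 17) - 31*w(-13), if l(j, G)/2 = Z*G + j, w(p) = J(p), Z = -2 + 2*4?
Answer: 210 - 155*I*sqrt(13) ≈ 210.0 - 558.86*I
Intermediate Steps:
Z = 6 (Z = -2 + 8 = 6)
w(p) = 5*sqrt(p)
l(j, G) = 2*j + 12*G (l(j, G) = 2*(6*G + j) = 2*(j + 6*G) = 2*j + 12*G)
l(3, 17) - 31*w(-13) = (2*3 + 12*17) - 155*sqrt(-13) = (6 + 204) - 155*I*sqrt(13) = 210 - 155*I*sqrt(13)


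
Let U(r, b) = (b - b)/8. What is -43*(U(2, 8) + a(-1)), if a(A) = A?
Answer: 43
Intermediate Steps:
U(r, b) = 0 (U(r, b) = 0*(1/8) = 0)
-43*(U(2, 8) + a(-1)) = -43*(0 - 1) = -43*(-1) = 43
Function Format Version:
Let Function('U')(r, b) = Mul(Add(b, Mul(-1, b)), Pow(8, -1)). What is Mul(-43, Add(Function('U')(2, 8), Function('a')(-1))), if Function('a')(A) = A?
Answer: 43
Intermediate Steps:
Function('U')(r, b) = 0 (Function('U')(r, b) = Mul(0, Rational(1, 8)) = 0)
Mul(-43, Add(Function('U')(2, 8), Function('a')(-1))) = Mul(-43, Add(0, -1)) = Mul(-43, -1) = 43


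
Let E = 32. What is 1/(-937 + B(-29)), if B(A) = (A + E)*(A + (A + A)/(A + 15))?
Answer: -7/7081 ≈ -0.00098856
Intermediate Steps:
B(A) = (32 + A)*(A + 2*A/(15 + A)) (B(A) = (A + 32)*(A + (A + A)/(A + 15)) = (32 + A)*(A + (2*A)/(15 + A)) = (32 + A)*(A + 2*A/(15 + A)))
1/(-937 + B(-29)) = 1/(-937 - 29*(544 + (-29)² + 49*(-29))/(15 - 29)) = 1/(-937 - 29*(544 + 841 - 1421)/(-14)) = 1/(-937 - 29*(-1/14)*(-36)) = 1/(-937 - 522/7) = 1/(-7081/7) = -7/7081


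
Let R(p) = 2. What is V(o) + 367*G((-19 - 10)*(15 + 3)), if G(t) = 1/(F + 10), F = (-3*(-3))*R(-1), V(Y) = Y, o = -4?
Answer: 255/28 ≈ 9.1071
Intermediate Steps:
F = 18 (F = -3*(-3)*2 = 9*2 = 18)
G(t) = 1/28 (G(t) = 1/(18 + 10) = 1/28)
V(o) + 367*G((-19 - 10)*(15 + 3)) = -4 + 367*(1/28) = -4 + 367/28 = 255/28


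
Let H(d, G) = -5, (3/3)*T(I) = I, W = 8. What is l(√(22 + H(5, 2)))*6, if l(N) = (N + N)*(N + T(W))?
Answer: 204 + 96*√17 ≈ 599.82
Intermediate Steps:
T(I) = I
l(N) = 2*N*(8 + N) (l(N) = (N + N)*(N + 8) = (2*N)*(8 + N) = 2*N*(8 + N))
l(√(22 + H(5, 2)))*6 = (2*√(22 - 5)*(8 + √(22 - 5)))*6 = (2*√17*(8 + √17))*6 = 12*√17*(8 + √17)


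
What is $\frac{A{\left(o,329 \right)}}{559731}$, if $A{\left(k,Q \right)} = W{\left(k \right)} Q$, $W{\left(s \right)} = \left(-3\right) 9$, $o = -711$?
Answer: $- \frac{2961}{186577} \approx -0.01587$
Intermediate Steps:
$W{\left(s \right)} = -27$
$A{\left(k,Q \right)} = - 27 Q$
$\frac{A{\left(o,329 \right)}}{559731} = \frac{\left(-27\right) 329}{559731} = \left(-8883\right) \frac{1}{559731} = - \frac{2961}{186577}$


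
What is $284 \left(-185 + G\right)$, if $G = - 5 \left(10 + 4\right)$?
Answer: $-72420$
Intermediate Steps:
$G = -70$ ($G = \left(-5\right) 14 = -70$)
$284 \left(-185 + G\right) = 284 \left(-185 - 70\right) = 284 \left(-255\right) = -72420$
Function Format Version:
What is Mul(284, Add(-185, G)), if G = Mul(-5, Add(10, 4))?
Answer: -72420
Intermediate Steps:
G = -70 (G = Mul(-5, 14) = -70)
Mul(284, Add(-185, G)) = Mul(284, Add(-185, -70)) = Mul(284, -255) = -72420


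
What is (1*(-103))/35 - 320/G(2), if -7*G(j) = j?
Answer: 39097/35 ≈ 1117.1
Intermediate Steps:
G(j) = -j/7
(1*(-103))/35 - 320/G(2) = (1*(-103))/35 - 320/((-⅐*2)) = -103*1/35 - 320/(-2/7) = -103/35 - 320*(-7/2) = -103/35 + 1120 = 39097/35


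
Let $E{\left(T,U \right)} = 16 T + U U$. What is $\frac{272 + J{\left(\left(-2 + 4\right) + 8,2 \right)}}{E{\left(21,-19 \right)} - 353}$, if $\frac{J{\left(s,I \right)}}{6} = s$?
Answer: $\frac{83}{86} \approx 0.96512$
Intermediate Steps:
$J{\left(s,I \right)} = 6 s$
$E{\left(T,U \right)} = U^{2} + 16 T$ ($E{\left(T,U \right)} = 16 T + U^{2} = U^{2} + 16 T$)
$\frac{272 + J{\left(\left(-2 + 4\right) + 8,2 \right)}}{E{\left(21,-19 \right)} - 353} = \frac{272 + 6 \left(\left(-2 + 4\right) + 8\right)}{\left(\left(-19\right)^{2} + 16 \cdot 21\right) - 353} = \frac{272 + 6 \left(2 + 8\right)}{\left(361 + 336\right) - 353} = \frac{272 + 6 \cdot 10}{697 - 353} = \frac{272 + 60}{344} = 332 \cdot \frac{1}{344} = \frac{83}{86}$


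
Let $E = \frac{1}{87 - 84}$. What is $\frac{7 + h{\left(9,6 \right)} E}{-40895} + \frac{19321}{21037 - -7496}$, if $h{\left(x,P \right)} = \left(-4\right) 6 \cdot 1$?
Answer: $\frac{790160828}{1166857035} \approx 0.67717$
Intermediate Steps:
$E = \frac{1}{3} \approx 0.33333$
$h{\left(x,P \right)} = -24$ ($h{\left(x,P \right)} = \left(-24\right) 1 = -24$)
$\frac{7 + h{\left(9,6 \right)} E}{-40895} + \frac{19321}{21037 - -7496} = \frac{7 - 8}{-40895} + \frac{19321}{21037 - -7496} = \left(7 - 8\right) \left(- \frac{1}{40895}\right) + \frac{19321}{21037 + 7496} = \left(-1\right) \left(- \frac{1}{40895}\right) + \frac{19321}{28533} = \frac{1}{40895} + 19321 \cdot \frac{1}{28533} = \frac{1}{40895} + \frac{19321}{28533} = \frac{790160828}{1166857035}$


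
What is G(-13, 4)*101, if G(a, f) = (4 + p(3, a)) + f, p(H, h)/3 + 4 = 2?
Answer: 202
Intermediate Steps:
p(H, h) = -6 (p(H, h) = -12 + 3*2 = -12 + 6 = -6)
G(a, f) = -2 + f (G(a, f) = (4 - 6) + f = -2 + f)
G(-13, 4)*101 = (-2 + 4)*101 = 2*101 = 202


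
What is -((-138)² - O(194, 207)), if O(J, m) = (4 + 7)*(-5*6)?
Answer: -19374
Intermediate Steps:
O(J, m) = -330 (O(J, m) = 11*(-30) = -330)
-((-138)² - O(194, 207)) = -((-138)² - 1*(-330)) = -(19044 + 330) = -1*19374 = -19374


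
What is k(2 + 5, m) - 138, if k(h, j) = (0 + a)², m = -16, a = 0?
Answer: -138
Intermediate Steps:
k(h, j) = 0 (k(h, j) = (0 + 0)² = 0² = 0)
k(2 + 5, m) - 138 = 0 - 138 = -138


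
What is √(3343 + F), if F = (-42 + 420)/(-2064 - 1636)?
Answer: √457642714/370 ≈ 57.818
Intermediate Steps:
F = -189/1850 (F = 378/(-3700) = 378*(-1/3700) = -189/1850 ≈ -0.10216)
√(3343 + F) = √(3343 - 189/1850) = √(6184361/1850) = √457642714/370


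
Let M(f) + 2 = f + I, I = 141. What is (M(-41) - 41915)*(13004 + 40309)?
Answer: -2229389721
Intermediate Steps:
M(f) = 139 + f (M(f) = -2 + (f + 141) = -2 + (141 + f) = 139 + f)
(M(-41) - 41915)*(13004 + 40309) = ((139 - 41) - 41915)*(13004 + 40309) = (98 - 41915)*53313 = -41817*53313 = -2229389721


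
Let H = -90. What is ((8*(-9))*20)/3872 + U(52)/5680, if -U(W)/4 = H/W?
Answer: -331191/893464 ≈ -0.37068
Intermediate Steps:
U(W) = 360/W (U(W) = -(-360)/W = 360/W)
((8*(-9))*20)/3872 + U(52)/5680 = ((8*(-9))*20)/3872 + (360/52)/5680 = -72*20*(1/3872) + (360*(1/52))*(1/5680) = -1440*1/3872 + (90/13)*(1/5680) = -45/121 + 9/7384 = -331191/893464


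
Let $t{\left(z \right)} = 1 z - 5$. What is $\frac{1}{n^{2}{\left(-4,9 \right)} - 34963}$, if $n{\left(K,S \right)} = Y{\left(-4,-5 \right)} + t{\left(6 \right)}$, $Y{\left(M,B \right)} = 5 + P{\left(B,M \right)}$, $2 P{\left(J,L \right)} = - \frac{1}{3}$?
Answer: $- \frac{36}{1257443} \approx -2.863 \cdot 10^{-5}$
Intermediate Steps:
$P{\left(J,L \right)} = - \frac{1}{6}$ ($P{\left(J,L \right)} = \frac{\left(-1\right) \frac{1}{3}}{2} = \frac{1}{2} \left(- \frac{1}{3}\right) = - \frac{1}{6}$)
$Y{\left(M,B \right)} = \frac{29}{6}$ ($Y{\left(M,B \right)} = 5 - \frac{1}{6} = \frac{29}{6}$)
$t{\left(z \right)} = -5 + z$ ($t{\left(z \right)} = z - 5 = -5 + z$)
$n{\left(K,S \right)} = \frac{35}{6}$ ($n{\left(K,S \right)} = \frac{29}{6} + \left(-5 + 6\right) = \frac{29}{6} + 1 = \frac{35}{6}$)
$\frac{1}{n^{2}{\left(-4,9 \right)} - 34963} = \frac{1}{\left(\frac{35}{6}\right)^{2} - 34963} = \frac{1}{\frac{1225}{36} - 34963} = \frac{1}{- \frac{1257443}{36}} = - \frac{36}{1257443}$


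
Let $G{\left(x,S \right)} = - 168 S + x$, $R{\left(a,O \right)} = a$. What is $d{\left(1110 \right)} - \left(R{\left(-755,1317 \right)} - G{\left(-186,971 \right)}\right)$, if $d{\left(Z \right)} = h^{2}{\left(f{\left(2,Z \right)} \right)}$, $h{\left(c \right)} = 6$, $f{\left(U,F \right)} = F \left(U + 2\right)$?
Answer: $-162523$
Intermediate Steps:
$f{\left(U,F \right)} = F \left(2 + U\right)$
$G{\left(x,S \right)} = x - 168 S$
$d{\left(Z \right)} = 36$ ($d{\left(Z \right)} = 6^{2} = 36$)
$d{\left(1110 \right)} - \left(R{\left(-755,1317 \right)} - G{\left(-186,971 \right)}\right) = 36 - \left(-755 - \left(-186 - 163128\right)\right) = 36 - \left(-755 - -163314\right) = 36 - \left(-755 + 163314\right) = 36 - 162559 = -162523$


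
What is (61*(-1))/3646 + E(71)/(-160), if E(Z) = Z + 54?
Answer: -46551/58336 ≈ -0.79798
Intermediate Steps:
E(Z) = 54 + Z
(61*(-1))/3646 + E(71)/(-160) = (61*(-1))/3646 + (54 + 71)/(-160) = -61*1/3646 + 125*(-1/160) = -61/3646 - 25/32 = -46551/58336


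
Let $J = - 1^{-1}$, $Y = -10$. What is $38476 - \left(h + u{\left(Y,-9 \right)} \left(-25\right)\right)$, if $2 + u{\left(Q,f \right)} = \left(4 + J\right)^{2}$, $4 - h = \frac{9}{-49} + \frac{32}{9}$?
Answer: $\frac{17044814}{441} \approx 38650.0$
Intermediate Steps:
$h = \frac{277}{441}$ ($h = 4 - \left(\frac{9}{-49} + \frac{32}{9}\right) = 4 - \left(9 \left(- \frac{1}{49}\right) + 32 \cdot \frac{1}{9}\right) = 4 - \left(- \frac{9}{49} + \frac{32}{9}\right) = 4 - \frac{1487}{441} = \frac{277}{441} \approx 0.62812$)
$J = -1$ ($J = \left(-1\right) 1 = -1$)
$u{\left(Q,f \right)} = 7$ ($u{\left(Q,f \right)} = -2 + \left(4 - 1\right)^{2} = -2 + 3^{2} = -2 + 9 = 7$)
$38476 - \left(h + u{\left(Y,-9 \right)} \left(-25\right)\right) = 38476 - \left(\frac{277}{441} + 7 \left(-25\right)\right) = 38476 - \left(\frac{277}{441} - 175\right) = 38476 - - \frac{76898}{441} = 38476 + \frac{76898}{441} = \frac{17044814}{441}$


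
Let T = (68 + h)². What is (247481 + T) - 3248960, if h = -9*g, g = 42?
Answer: -2905379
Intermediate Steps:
h = -378 (h = -9*42 = -378)
T = 96100 (T = (68 - 378)² = (-310)² = 96100)
(247481 + T) - 3248960 = (247481 + 96100) - 3248960 = 343581 - 3248960 = -2905379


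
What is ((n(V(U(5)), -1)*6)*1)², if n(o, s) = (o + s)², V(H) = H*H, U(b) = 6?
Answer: 54022500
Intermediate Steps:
V(H) = H²
((n(V(U(5)), -1)*6)*1)² = (((6² - 1)²*6)*1)² = (((36 - 1)²*6)*1)² = ((35²*6)*1)² = ((1225*6)*1)² = (7350*1)² = 7350² = 54022500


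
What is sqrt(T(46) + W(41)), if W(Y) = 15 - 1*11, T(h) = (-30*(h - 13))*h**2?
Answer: 2*I*sqrt(523709) ≈ 1447.4*I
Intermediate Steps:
T(h) = h**2*(390 - 30*h) (T(h) = (-30*(-13 + h))*h**2 = (390 - 30*h)*h**2 = h**2*(390 - 30*h))
W(Y) = 4 (W(Y) = 15 - 11 = 4)
sqrt(T(46) + W(41)) = sqrt(30*46**2*(13 - 1*46) + 4) = sqrt(30*2116*(13 - 46) + 4) = sqrt(30*2116*(-33) + 4) = sqrt(-2094840 + 4) = sqrt(-2094836) = 2*I*sqrt(523709)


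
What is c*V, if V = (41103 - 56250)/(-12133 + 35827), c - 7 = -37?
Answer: 6885/359 ≈ 19.178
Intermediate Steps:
c = -30 (c = 7 - 37 = -30)
V = -459/718 (V = -15147/23694 = -15147*1/23694 = -459/718 ≈ -0.63928)
c*V = -30*(-459/718) = 6885/359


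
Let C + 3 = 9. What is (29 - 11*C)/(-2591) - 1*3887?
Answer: -10071180/2591 ≈ -3887.0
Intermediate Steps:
C = 6 (C = -3 + 9 = 6)
(29 - 11*C)/(-2591) - 1*3887 = (29 - 11*6)/(-2591) - 1*3887 = (29 - 66)*(-1/2591) - 3887 = -37*(-1/2591) - 3887 = 37/2591 - 3887 = -10071180/2591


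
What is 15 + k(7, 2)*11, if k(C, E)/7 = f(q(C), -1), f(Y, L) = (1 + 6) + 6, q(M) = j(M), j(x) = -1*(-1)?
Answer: 1016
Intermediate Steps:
j(x) = 1
q(M) = 1
f(Y, L) = 13 (f(Y, L) = 7 + 6 = 13)
k(C, E) = 91 (k(C, E) = 7*13 = 91)
15 + k(7, 2)*11 = 15 + 91*11 = 15 + 1001 = 1016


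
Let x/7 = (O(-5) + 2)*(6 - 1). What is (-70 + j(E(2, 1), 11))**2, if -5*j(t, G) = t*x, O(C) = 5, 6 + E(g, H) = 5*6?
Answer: 1552516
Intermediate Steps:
E(g, H) = 24 (E(g, H) = -6 + 5*6 = -6 + 30 = 24)
x = 245 (x = 7*((5 + 2)*(6 - 1)) = 7*(7*5) = 7*35 = 245)
j(t, G) = -49*t (j(t, G) = -t*245/5 = -49*t)
(-70 + j(E(2, 1), 11))**2 = (-70 - 49*24)**2 = (-70 - 1176)**2 = (-1246)**2 = 1552516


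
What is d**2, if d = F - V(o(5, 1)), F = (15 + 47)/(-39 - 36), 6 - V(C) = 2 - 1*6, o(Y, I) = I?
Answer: 659344/5625 ≈ 117.22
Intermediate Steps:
V(C) = 10 (V(C) = 6 - (2 - 1*6) = 6 - (2 - 6) = 6 - 1*(-4) = 6 + 4 = 10)
F = -62/75 (F = 62/(-75) = 62*(-1/75) = -62/75 ≈ -0.82667)
d = -812/75 (d = -62/75 - 1*10 = -62/75 - 10 = -812/75 ≈ -10.827)
d**2 = (-812/75)**2 = 659344/5625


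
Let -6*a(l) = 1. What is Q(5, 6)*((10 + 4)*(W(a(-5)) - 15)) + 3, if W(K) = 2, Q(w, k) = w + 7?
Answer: -2181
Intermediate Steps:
Q(w, k) = 7 + w
a(l) = -⅙ (a(l) = -⅙*1 = -⅙)
Q(5, 6)*((10 + 4)*(W(a(-5)) - 15)) + 3 = (7 + 5)*((10 + 4)*(2 - 15)) + 3 = 12*(14*(-13)) + 3 = 12*(-182) + 3 = -2184 + 3 = -2181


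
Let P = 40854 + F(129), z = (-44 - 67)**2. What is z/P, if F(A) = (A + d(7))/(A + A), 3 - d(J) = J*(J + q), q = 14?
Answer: 1059606/3513439 ≈ 0.30159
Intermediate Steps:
d(J) = 3 - J*(14 + J) (d(J) = 3 - J*(J + 14) = 3 - J*(14 + J))
F(A) = (-144 + A)/(2*A) (F(A) = (A + (3 - 1*7**2 - 14*7))/(A + A) = (A + (3 - 1*49 - 98))/((2*A)) = (A + (3 - 49 - 98))*(1/(2*A)) = (A - 144)*(1/(2*A)) = (-144 + A)*(1/(2*A)) = (-144 + A)/(2*A))
z = 12321 (z = (-111)**2 = 12321)
P = 3513439/86 (P = 40854 + (1/2)*(-144 + 129)/129 = 40854 + (1/2)*(1/129)*(-15) = 40854 - 5/86 = 3513439/86 ≈ 40854.)
z/P = 12321/(3513439/86) = 12321*(86/3513439) = 1059606/3513439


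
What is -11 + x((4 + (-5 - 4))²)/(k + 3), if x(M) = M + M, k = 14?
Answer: -137/17 ≈ -8.0588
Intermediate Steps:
x(M) = 2*M
-11 + x((4 + (-5 - 4))²)/(k + 3) = -11 + (2*(4 + (-5 - 4))²)/(14 + 3) = -11 + (2*(4 - 9)²)/17 = -11 + (2*(-5)²)/17 = -11 + (2*25)/17 = -11 + (1/17)*50 = -11 + 50/17 = -137/17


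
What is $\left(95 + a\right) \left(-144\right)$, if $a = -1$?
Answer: $-13536$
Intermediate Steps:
$\left(95 + a\right) \left(-144\right) = \left(95 - 1\right) \left(-144\right) = 94 \left(-144\right) = -13536$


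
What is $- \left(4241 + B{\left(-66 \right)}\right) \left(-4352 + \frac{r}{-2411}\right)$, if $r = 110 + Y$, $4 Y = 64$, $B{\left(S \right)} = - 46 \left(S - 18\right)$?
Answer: $\frac{85044127790}{2411} \approx 3.5273 \cdot 10^{7}$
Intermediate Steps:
$B{\left(S \right)} = 828 - 46 S$ ($B{\left(S \right)} = - 46 \left(-18 + S\right) = 828 - 46 S$)
$Y = 16$ ($Y = \frac{1}{4} \cdot 64 = 16$)
$r = 126$ ($r = 110 + 16 = 126$)
$- \left(4241 + B{\left(-66 \right)}\right) \left(-4352 + \frac{r}{-2411}\right) = - \left(4241 + \left(828 - -3036\right)\right) \left(-4352 + \frac{126}{-2411}\right) = - \left(4241 + \left(828 + 3036\right)\right) \left(-4352 + 126 \left(- \frac{1}{2411}\right)\right) = - \left(4241 + 3864\right) \left(-4352 - \frac{126}{2411}\right) = - \frac{8105 \left(-10492798\right)}{2411} = \left(-1\right) \left(- \frac{85044127790}{2411}\right) = \frac{85044127790}{2411}$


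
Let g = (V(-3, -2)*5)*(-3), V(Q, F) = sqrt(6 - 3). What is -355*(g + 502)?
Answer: -178210 + 5325*sqrt(3) ≈ -1.6899e+5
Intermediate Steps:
V(Q, F) = sqrt(3)
g = -15*sqrt(3) (g = (sqrt(3)*5)*(-3) = (5*sqrt(3))*(-3) = -15*sqrt(3) ≈ -25.981)
-355*(g + 502) = -355*(-15*sqrt(3) + 502) = -355*(502 - 15*sqrt(3)) = -178210 + 5325*sqrt(3)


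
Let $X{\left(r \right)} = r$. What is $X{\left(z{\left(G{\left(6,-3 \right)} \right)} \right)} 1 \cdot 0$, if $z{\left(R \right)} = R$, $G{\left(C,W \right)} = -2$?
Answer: $0$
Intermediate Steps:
$X{\left(z{\left(G{\left(6,-3 \right)} \right)} \right)} 1 \cdot 0 = - 2 \cdot 1 \cdot 0 = \left(-2\right) 0 = 0$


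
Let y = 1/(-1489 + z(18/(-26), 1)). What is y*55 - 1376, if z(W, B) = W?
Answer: -26648331/19366 ≈ -1376.0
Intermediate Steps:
y = -13/19366 (y = 1/(-1489 + 18/(-26)) = 1/(-1489 + 18*(-1/26)) = 1/(-1489 - 9/13) = 1/(-19366/13) = -13/19366 ≈ -0.00067128)
y*55 - 1376 = -13/19366*55 - 1376 = -715/19366 - 1376 = -26648331/19366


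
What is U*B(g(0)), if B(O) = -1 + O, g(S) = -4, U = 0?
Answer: 0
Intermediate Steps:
U*B(g(0)) = 0*(-1 - 4) = 0*(-5) = 0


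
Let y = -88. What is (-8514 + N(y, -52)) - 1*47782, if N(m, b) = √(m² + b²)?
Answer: -56296 + 4*√653 ≈ -56194.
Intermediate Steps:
N(m, b) = √(b² + m²)
(-8514 + N(y, -52)) - 1*47782 = (-8514 + √((-52)² + (-88)²)) - 1*47782 = (-8514 + √(2704 + 7744)) - 47782 = (-8514 + √10448) - 47782 = (-8514 + 4*√653) - 47782 = -56296 + 4*√653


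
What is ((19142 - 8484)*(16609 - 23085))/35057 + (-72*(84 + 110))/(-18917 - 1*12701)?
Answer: -1090911439184/554216113 ≈ -1968.4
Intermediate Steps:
((19142 - 8484)*(16609 - 23085))/35057 + (-72*(84 + 110))/(-18917 - 1*12701) = (10658*(-6476))*(1/35057) + (-72*194)/(-18917 - 12701) = -69021208*1/35057 - 13968/(-31618) = -69021208/35057 - 13968*(-1/31618) = -69021208/35057 + 6984/15809 = -1090911439184/554216113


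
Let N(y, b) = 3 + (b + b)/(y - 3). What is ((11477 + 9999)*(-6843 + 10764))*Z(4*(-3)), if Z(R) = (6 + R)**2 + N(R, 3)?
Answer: 16252027428/5 ≈ 3.2504e+9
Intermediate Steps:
N(y, b) = 3 + 2*b/(-3 + y) (N(y, b) = 3 + (2*b)/(-3 + y) = 3 + 2*b/(-3 + y))
Z(R) = (6 + R)**2 + (-3 + 3*R)/(-3 + R) (Z(R) = (6 + R)**2 + (-9 + 2*3 + 3*R)/(-3 + R) = (6 + R)**2 + (-9 + 6 + 3*R)/(-3 + R) = (6 + R)**2 + (-3 + 3*R)/(-3 + R))
((11477 + 9999)*(-6843 + 10764))*Z(4*(-3)) = ((11477 + 9999)*(-6843 + 10764))*((-3 + 3*(4*(-3)) + (6 + 4*(-3))**2*(-3 + 4*(-3)))/(-3 + 4*(-3))) = (21476*3921)*((-3 + 3*(-12) + (6 - 12)**2*(-3 - 12))/(-3 - 12)) = 84207396*((-3 - 36 + (-6)**2*(-15))/(-15)) = 84207396*(-(-3 - 36 + 36*(-15))/15) = 84207396*(-(-3 - 36 - 540)/15) = 84207396*(-1/15*(-579)) = 84207396*(193/5) = 16252027428/5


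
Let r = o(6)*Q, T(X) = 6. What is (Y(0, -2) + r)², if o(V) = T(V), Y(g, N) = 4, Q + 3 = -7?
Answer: 3136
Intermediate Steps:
Q = -10 (Q = -3 - 7 = -10)
o(V) = 6
r = -60 (r = 6*(-10) = -60)
(Y(0, -2) + r)² = (4 - 60)² = (-56)² = 3136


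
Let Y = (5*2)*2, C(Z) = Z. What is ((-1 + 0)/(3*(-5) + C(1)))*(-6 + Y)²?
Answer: 14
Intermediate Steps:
Y = 20 (Y = 10*2 = 20)
((-1 + 0)/(3*(-5) + C(1)))*(-6 + Y)² = ((-1 + 0)/(3*(-5) + 1))*(-6 + 20)² = -1/(-15 + 1)*14² = -1/(-14)*196 = -1*(-1/14)*196 = (1/14)*196 = 14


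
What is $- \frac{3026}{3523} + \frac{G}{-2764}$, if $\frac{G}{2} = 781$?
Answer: $- \frac{6933395}{4868786} \approx -1.424$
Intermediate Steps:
$G = 1562$ ($G = 2 \cdot 781 = 1562$)
$- \frac{3026}{3523} + \frac{G}{-2764} = - \frac{3026}{3523} + \frac{1562}{-2764} = \left(-3026\right) \frac{1}{3523} + 1562 \left(- \frac{1}{2764}\right) = - \frac{3026}{3523} - \frac{781}{1382} = - \frac{6933395}{4868786}$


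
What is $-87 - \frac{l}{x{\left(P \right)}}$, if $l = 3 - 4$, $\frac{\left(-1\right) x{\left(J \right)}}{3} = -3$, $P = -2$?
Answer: $- \frac{782}{9} \approx -86.889$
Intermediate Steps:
$x{\left(J \right)} = 9$ ($x{\left(J \right)} = \left(-3\right) \left(-3\right) = 9$)
$l = -1$
$-87 - \frac{l}{x{\left(P \right)}} = -87 - - \frac{1}{9} = -87 + \frac{1}{9} = - \frac{782}{9}$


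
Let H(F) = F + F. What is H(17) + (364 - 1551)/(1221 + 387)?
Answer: 53485/1608 ≈ 33.262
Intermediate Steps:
H(F) = 2*F
H(17) + (364 - 1551)/(1221 + 387) = 2*17 + (364 - 1551)/(1221 + 387) = 34 - 1187/1608 = 53485/1608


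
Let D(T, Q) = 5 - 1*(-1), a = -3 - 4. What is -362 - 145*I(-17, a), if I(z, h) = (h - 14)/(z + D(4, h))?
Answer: -7027/11 ≈ -638.82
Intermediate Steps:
a = -7
D(T, Q) = 6 (D(T, Q) = 5 + 1 = 6)
I(z, h) = (-14 + h)/(6 + z) (I(z, h) = (h - 14)/(z + 6) = (-14 + h)/(6 + z))
-362 - 145*I(-17, a) = -362 - 145*(-14 - 7)/(6 - 17) = -362 - 145*(-21)/(-11) = -362 - (-145)*(-21)/11 = -362 - 145*21/11 = -362 - 3045/11 = -7027/11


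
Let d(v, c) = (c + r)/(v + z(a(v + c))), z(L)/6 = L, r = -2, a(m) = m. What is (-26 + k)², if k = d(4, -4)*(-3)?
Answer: 1849/4 ≈ 462.25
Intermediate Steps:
z(L) = 6*L
d(v, c) = (-2 + c)/(6*c + 7*v) (d(v, c) = (c - 2)/(v + 6*(v + c)) = (-2 + c)/(v + 6*(c + v)) = (-2 + c)/(v + (6*c + 6*v)) = (-2 + c)/(6*c + 7*v))
k = 9/2 (k = ((-2 - 4)/(6*(-4) + 7*4))*(-3) = (-6/(-24 + 28))*(-3) = (-6/4)*(-3) = ((¼)*(-6))*(-3) = -3/2*(-3) = 9/2 ≈ 4.5000)
(-26 + k)² = (-26 + 9/2)² = (-43/2)² = 1849/4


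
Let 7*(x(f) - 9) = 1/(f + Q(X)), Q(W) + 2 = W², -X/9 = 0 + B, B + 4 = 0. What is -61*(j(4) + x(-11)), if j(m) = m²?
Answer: -13696086/8981 ≈ -1525.0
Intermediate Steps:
B = -4 (B = -4 + 0 = -4)
X = 36 (X = -9*(0 - 4) = -9*(-4) = 36)
Q(W) = -2 + W²
x(f) = 9 + 1/(7*(1294 + f)) (x(f) = 9 + 1/(7*(f + (-2 + 36²))) = 9 + 1/(7*(f + (-2 + 1296))) = 9 + 1/(7*(f + 1294)) = 9 + 1/(7*(1294 + f)))
-61*(j(4) + x(-11)) = -61*(4² + (81523 + 63*(-11))/(7*(1294 - 11))) = -61*(16 + (⅐)*(81523 - 693)/1283) = -61*(16 + (⅐)*(1/1283)*80830) = -61*(16 + 80830/8981) = -61*224526/8981 = -13696086/8981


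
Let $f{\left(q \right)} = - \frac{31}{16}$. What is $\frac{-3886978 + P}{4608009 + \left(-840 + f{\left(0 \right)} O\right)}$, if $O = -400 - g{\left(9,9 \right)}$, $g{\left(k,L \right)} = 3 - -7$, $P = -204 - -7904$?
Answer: $- \frac{31034224}{36863707} \approx -0.84186$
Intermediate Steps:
$P = 7700$ ($P = -204 + 7904 = 7700$)
$g{\left(k,L \right)} = 10$ ($g{\left(k,L \right)} = 3 + 7 = 10$)
$f{\left(q \right)} = - \frac{31}{16}$ ($f{\left(q \right)} = \left(-31\right) \frac{1}{16} = - \frac{31}{16}$)
$O = -410$ ($O = -400 - 10 = -410$)
$\frac{-3886978 + P}{4608009 + \left(-840 + f{\left(0 \right)} O\right)} = \frac{-3886978 + 7700}{4608009 - \frac{365}{8}} = - \frac{3879278}{4608009 + \left(-840 + \frac{6355}{8}\right)} = - \frac{3879278}{4608009 - \frac{365}{8}} = - \frac{3879278}{\frac{36863707}{8}} = \left(-3879278\right) \frac{8}{36863707} = - \frac{31034224}{36863707}$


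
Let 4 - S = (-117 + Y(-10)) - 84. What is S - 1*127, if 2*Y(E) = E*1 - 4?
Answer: 85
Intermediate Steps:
Y(E) = -2 + E/2 (Y(E) = (E*1 - 4)/2 = (E - 4)/2 = (-4 + E)/2 = -2 + E/2)
S = 212 (S = 4 - ((-117 + (-2 + (½)*(-10))) - 84) = 4 - ((-117 + (-2 - 5)) - 84) = 4 - ((-117 - 7) - 84) = 4 - (-124 - 84) = 4 - 1*(-208) = 4 + 208 = 212)
S - 1*127 = 212 - 1*127 = 212 - 127 = 85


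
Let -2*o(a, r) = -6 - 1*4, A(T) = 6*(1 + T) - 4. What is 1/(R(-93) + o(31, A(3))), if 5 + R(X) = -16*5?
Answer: -1/80 ≈ -0.012500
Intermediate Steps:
A(T) = 2 + 6*T (A(T) = (6 + 6*T) - 4 = 2 + 6*T)
R(X) = -85 (R(X) = -5 - 16*5 = -5 - 80 = -85)
o(a, r) = 5 (o(a, r) = -(-6 - 1*4)/2 = -(-6 - 4)/2 = -½*(-10) = 5)
1/(R(-93) + o(31, A(3))) = 1/(-85 + 5) = 1/(-80) = -1/80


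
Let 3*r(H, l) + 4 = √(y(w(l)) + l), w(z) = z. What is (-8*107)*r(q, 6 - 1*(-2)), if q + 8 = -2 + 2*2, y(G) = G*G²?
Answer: 3424/3 - 1712*√130/3 ≈ -5365.3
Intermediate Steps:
y(G) = G³
q = -6 (q = -8 + (-2 + 2*2) = -8 + (-2 + 4) = -8 + 2 = -6)
r(H, l) = -4/3 + √(l + l³)/3 (r(H, l) = -4/3 + √(l³ + l)/3 = -4/3 + √(l + l³)/3)
(-8*107)*r(q, 6 - 1*(-2)) = (-8*107)*(-4/3 + √((6 - 1*(-2))*(1 + (6 - 1*(-2))²))/3) = -856*(-4/3 + √((6 + 2)*(1 + (6 + 2)²))/3) = -856*(-4/3 + √(8*(1 + 8²))/3) = -856*(-4/3 + √(8*(1 + 64))/3) = -856*(-4/3 + √(8*65)/3) = -856*(-4/3 + √520/3) = -856*(-4/3 + (2*√130)/3) = -856*(-4/3 + 2*√130/3) = 3424/3 - 1712*√130/3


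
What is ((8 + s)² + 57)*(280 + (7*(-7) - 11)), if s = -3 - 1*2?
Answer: 14520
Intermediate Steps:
s = -5 (s = -3 - 2 = -5)
((8 + s)² + 57)*(280 + (7*(-7) - 11)) = ((8 - 5)² + 57)*(280 + (7*(-7) - 11)) = (3² + 57)*(280 + (-49 - 11)) = (9 + 57)*(280 - 60) = 66*220 = 14520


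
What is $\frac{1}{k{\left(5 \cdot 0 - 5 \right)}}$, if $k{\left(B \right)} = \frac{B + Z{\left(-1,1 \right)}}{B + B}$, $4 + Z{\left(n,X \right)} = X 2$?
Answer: $\frac{10}{7} \approx 1.4286$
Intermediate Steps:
$Z{\left(n,X \right)} = -4 + 2 X$ ($Z{\left(n,X \right)} = -4 + X 2 = -4 + 2 X$)
$k{\left(B \right)} = \frac{-2 + B}{2 B}$ ($k{\left(B \right)} = \frac{B + \left(-4 + 2 \cdot 1\right)}{B + B} = \frac{B + \left(-4 + 2\right)}{2 B} = \left(B - 2\right) \frac{1}{2 B} = \left(-2 + B\right) \frac{1}{2 B} = \frac{-2 + B}{2 B}$)
$\frac{1}{k{\left(5 \cdot 0 - 5 \right)}} = \frac{1}{\frac{1}{2} \frac{1}{5 \cdot 0 - 5} \left(-2 + \left(5 \cdot 0 - 5\right)\right)} = \frac{1}{\frac{1}{2} \frac{1}{0 - 5} \left(-2 + \left(0 - 5\right)\right)} = \frac{1}{\frac{1}{2} \frac{1}{-5} \left(-2 - 5\right)} = \frac{1}{\frac{1}{2} \left(- \frac{1}{5}\right) \left(-7\right)} = \frac{1}{\frac{7}{10}} = \frac{10}{7}$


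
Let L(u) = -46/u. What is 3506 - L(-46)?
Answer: 3505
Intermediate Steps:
3506 - L(-46) = 3506 - (-46)/(-46) = 3506 - (-46)*(-1)/46 = 3506 - 1*1 = 3506 - 1 = 3505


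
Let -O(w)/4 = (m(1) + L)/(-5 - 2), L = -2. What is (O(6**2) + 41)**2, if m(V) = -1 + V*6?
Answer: 89401/49 ≈ 1824.5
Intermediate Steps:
m(V) = -1 + 6*V
O(w) = 12/7 (O(w) = -4*((-1 + 6*1) - 2)/(-5 - 2) = -4*((-1 + 6) - 2)/(-7) = -(-4)*(5 - 2)/7 = -(-4)*3/7 = -4*(-3/7) = 12/7)
(O(6**2) + 41)**2 = (12/7 + 41)**2 = (299/7)**2 = 89401/49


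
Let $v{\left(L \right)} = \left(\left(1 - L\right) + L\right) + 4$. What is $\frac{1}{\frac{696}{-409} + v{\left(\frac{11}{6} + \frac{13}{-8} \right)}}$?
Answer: $\frac{409}{1349} \approx 0.30319$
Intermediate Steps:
$v{\left(L \right)} = 5$ ($v{\left(L \right)} = 1 + 4 = 5$)
$\frac{1}{\frac{696}{-409} + v{\left(\frac{11}{6} + \frac{13}{-8} \right)}} = \frac{1}{\frac{696}{-409} + 5} = \frac{1}{696 \left(- \frac{1}{409}\right) + 5} = \frac{1}{- \frac{696}{409} + 5} = \frac{1}{\frac{1349}{409}} = \frac{409}{1349}$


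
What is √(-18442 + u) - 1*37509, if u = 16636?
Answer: -37509 + I*√1806 ≈ -37509.0 + 42.497*I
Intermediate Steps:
√(-18442 + u) - 1*37509 = √(-18442 + 16636) - 1*37509 = √(-1806) - 37509 = I*√1806 - 37509 = -37509 + I*√1806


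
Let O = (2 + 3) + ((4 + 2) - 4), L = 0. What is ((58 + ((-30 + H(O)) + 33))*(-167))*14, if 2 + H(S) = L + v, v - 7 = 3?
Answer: -161322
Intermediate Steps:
v = 10 (v = 7 + 3 = 10)
O = 7 (O = 5 + (6 - 4) = 5 + 2 = 7)
H(S) = 8 (H(S) = -2 + (0 + 10) = -2 + 10 = 8)
((58 + ((-30 + H(O)) + 33))*(-167))*14 = ((58 + ((-30 + 8) + 33))*(-167))*14 = ((58 + (-22 + 33))*(-167))*14 = ((58 + 11)*(-167))*14 = (69*(-167))*14 = -11523*14 = -161322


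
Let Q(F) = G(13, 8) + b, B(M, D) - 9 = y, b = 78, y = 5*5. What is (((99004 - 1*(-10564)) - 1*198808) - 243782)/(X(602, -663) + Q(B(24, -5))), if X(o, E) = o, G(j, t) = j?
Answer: -333022/693 ≈ -480.55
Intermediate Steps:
y = 25
B(M, D) = 34 (B(M, D) = 9 + 25 = 34)
Q(F) = 91 (Q(F) = 13 + 78 = 91)
(((99004 - 1*(-10564)) - 1*198808) - 243782)/(X(602, -663) + Q(B(24, -5))) = (((99004 - 1*(-10564)) - 1*198808) - 243782)/(602 + 91) = (((99004 + 10564) - 198808) - 243782)/693 = ((109568 - 198808) - 243782)*(1/693) = (-89240 - 243782)*(1/693) = -333022*1/693 = -333022/693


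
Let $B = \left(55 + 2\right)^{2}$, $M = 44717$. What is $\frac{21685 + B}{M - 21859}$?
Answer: $\frac{12467}{11429} \approx 1.0908$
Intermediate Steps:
$B = 3249$ ($B = 57^{2} = 3249$)
$\frac{21685 + B}{M - 21859} = \frac{21685 + 3249}{44717 - 21859} = \frac{24934}{22858} = 24934 \cdot \frac{1}{22858} = \frac{12467}{11429}$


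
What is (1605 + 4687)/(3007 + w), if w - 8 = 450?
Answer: 572/315 ≈ 1.8159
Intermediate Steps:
w = 458 (w = 8 + 450 = 458)
(1605 + 4687)/(3007 + w) = (1605 + 4687)/(3007 + 458) = 6292/3465 = 6292*(1/3465) = 572/315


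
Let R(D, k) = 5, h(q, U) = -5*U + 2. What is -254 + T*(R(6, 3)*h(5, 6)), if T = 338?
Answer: -47574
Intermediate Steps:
h(q, U) = 2 - 5*U
-254 + T*(R(6, 3)*h(5, 6)) = -254 + 338*(5*(2 - 5*6)) = -254 + 338*(5*(2 - 30)) = -254 + 338*(5*(-28)) = -254 + 338*(-140) = -254 - 47320 = -47574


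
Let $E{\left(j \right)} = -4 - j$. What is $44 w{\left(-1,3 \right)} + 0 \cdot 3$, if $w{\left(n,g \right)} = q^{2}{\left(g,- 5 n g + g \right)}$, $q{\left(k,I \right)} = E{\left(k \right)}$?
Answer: $2156$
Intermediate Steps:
$q{\left(k,I \right)} = -4 - k$
$w{\left(n,g \right)} = \left(-4 - g\right)^{2}$
$44 w{\left(-1,3 \right)} + 0 \cdot 3 = 44 \left(4 + 3\right)^{2} + 0 \cdot 3 = 44 \cdot 7^{2} + 0 = 44 \cdot 49 + 0 = 2156 + 0 = 2156$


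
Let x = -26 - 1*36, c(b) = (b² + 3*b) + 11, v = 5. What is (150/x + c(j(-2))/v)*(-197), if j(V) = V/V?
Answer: -3546/31 ≈ -114.39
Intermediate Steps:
j(V) = 1
c(b) = 11 + b² + 3*b
x = -62 (x = -26 - 36 = -62)
(150/x + c(j(-2))/v)*(-197) = (150/(-62) + (11 + 1² + 3*1)/5)*(-197) = (150*(-1/62) + (11 + 1 + 3)*(⅕))*(-197) = (-75/31 + 15*(⅕))*(-197) = (-75/31 + 3)*(-197) = (18/31)*(-197) = -3546/31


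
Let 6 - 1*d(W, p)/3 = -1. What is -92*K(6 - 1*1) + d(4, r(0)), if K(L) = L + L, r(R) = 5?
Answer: -899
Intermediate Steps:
d(W, p) = 21 (d(W, p) = 18 - 3*(-1) = 18 + 3 = 21)
K(L) = 2*L
-92*K(6 - 1*1) + d(4, r(0)) = -184*(6 - 1*1) + 21 = -184*(6 - 1) + 21 = -184*5 + 21 = -92*10 + 21 = -920 + 21 = -899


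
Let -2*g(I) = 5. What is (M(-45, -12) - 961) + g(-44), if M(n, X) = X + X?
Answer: -1975/2 ≈ -987.50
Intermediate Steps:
g(I) = -5/2 (g(I) = -½*5 = -5/2)
M(n, X) = 2*X
(M(-45, -12) - 961) + g(-44) = (2*(-12) - 961) - 5/2 = (-24 - 961) - 5/2 = -985 - 5/2 = -1975/2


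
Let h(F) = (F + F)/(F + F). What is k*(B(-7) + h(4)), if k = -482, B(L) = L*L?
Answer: -24100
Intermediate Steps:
B(L) = L²
h(F) = 1 (h(F) = (2*F)/((2*F)) = (2*F)*(1/(2*F)) = 1)
k*(B(-7) + h(4)) = -482*((-7)² + 1) = -482*(49 + 1) = -482*50 = -24100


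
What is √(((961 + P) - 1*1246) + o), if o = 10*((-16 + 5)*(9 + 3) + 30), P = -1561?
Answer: I*√2866 ≈ 53.535*I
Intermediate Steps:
o = -1020 (o = 10*(-11*12 + 30) = 10*(-132 + 30) = 10*(-102) = -1020)
√(((961 + P) - 1*1246) + o) = √(((961 - 1561) - 1*1246) - 1020) = √((-600 - 1246) - 1020) = √(-1846 - 1020) = √(-2866) = I*√2866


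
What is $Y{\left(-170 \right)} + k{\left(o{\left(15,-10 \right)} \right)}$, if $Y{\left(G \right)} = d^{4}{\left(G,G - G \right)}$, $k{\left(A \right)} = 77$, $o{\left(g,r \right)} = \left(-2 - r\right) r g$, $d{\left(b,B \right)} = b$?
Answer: $835210077$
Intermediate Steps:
$o{\left(g,r \right)} = g r \left(-2 - r\right)$ ($o{\left(g,r \right)} = r \left(-2 - r\right) g = g r \left(-2 - r\right)$)
$Y{\left(G \right)} = G^{4}$
$Y{\left(-170 \right)} + k{\left(o{\left(15,-10 \right)} \right)} = \left(-170\right)^{4} + 77 = 835210000 + 77 = 835210077$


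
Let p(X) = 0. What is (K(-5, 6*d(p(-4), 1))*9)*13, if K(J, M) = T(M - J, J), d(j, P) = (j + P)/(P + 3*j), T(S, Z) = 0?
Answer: 0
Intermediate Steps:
d(j, P) = (P + j)/(P + 3*j)
K(J, M) = 0
(K(-5, 6*d(p(-4), 1))*9)*13 = (0*9)*13 = 0*13 = 0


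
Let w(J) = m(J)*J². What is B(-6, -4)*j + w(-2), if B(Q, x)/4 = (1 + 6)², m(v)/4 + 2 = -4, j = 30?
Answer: 5784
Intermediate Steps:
m(v) = -24 (m(v) = -8 + 4*(-4) = -8 - 16 = -24)
B(Q, x) = 196 (B(Q, x) = 4*(1 + 6)² = 4*7² = 4*49 = 196)
w(J) = -24*J²
B(-6, -4)*j + w(-2) = 196*30 - 24*(-2)² = 5880 - 24*4 = 5880 - 96 = 5784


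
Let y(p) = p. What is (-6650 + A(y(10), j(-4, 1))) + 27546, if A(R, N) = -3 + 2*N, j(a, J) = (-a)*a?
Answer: 20861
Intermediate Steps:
j(a, J) = -a²
(-6650 + A(y(10), j(-4, 1))) + 27546 = (-6650 + (-3 + 2*(-1*(-4)²))) + 27546 = (-6650 + (-3 + 2*(-1*16))) + 27546 = (-6650 + (-3 + 2*(-16))) + 27546 = (-6650 + (-3 - 32)) + 27546 = (-6650 - 35) + 27546 = -6685 + 27546 = 20861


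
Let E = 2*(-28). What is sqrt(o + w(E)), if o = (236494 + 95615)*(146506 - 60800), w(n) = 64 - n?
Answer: sqrt(28463734074) ≈ 1.6871e+5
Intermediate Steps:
E = -56
o = 28463733954 (o = 332109*85706 = 28463733954)
sqrt(o + w(E)) = sqrt(28463733954 + (64 - 1*(-56))) = sqrt(28463733954 + (64 + 56)) = sqrt(28463733954 + 120) = sqrt(28463734074)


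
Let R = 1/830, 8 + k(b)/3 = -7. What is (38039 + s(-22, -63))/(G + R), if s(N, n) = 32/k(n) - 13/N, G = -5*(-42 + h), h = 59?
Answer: -3125654753/6984351 ≈ -447.52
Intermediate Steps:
k(b) = -45 (k(b) = -24 + 3*(-7) = -24 - 21 = -45)
G = -85 (G = -5*(-42 + 59) = -5*17 = -85)
R = 1/830 ≈ 0.0012048
s(N, n) = -32/45 - 13/N (s(N, n) = 32/(-45) - 13/N = 32*(-1/45) - 13/N = -32/45 - 13/N)
(38039 + s(-22, -63))/(G + R) = (38039 + (-32/45 - 13/(-22)))/(-85 + 1/830) = (38039 + (-32/45 - 13*(-1/22)))/(-70549/830) = (38039 + (-32/45 + 13/22))*(-830/70549) = (38039 - 119/990)*(-830/70549) = (37658491/990)*(-830/70549) = -3125654753/6984351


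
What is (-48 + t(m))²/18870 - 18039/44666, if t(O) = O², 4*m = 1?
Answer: -30432420803/107884469760 ≈ -0.28208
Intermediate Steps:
m = ¼ (m = (¼)*1 = ¼ ≈ 0.25000)
(-48 + t(m))²/18870 - 18039/44666 = (-48 + (¼)²)²/18870 - 18039/44666 = (-48 + 1/16)²*(1/18870) - 18039*1/44666 = (-767/16)²*(1/18870) - 18039/44666 = (588289/256)*(1/18870) - 18039/44666 = 588289/4830720 - 18039/44666 = -30432420803/107884469760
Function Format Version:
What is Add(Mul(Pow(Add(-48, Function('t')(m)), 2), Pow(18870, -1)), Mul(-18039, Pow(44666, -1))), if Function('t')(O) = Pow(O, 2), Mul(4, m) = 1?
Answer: Rational(-30432420803, 107884469760) ≈ -0.28208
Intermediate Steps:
m = Rational(1, 4) (m = Mul(Rational(1, 4), 1) = Rational(1, 4) ≈ 0.25000)
Add(Mul(Pow(Add(-48, Function('t')(m)), 2), Pow(18870, -1)), Mul(-18039, Pow(44666, -1))) = Add(Mul(Pow(Add(-48, Pow(Rational(1, 4), 2)), 2), Pow(18870, -1)), Mul(-18039, Pow(44666, -1))) = Add(Mul(Pow(Add(-48, Rational(1, 16)), 2), Rational(1, 18870)), Mul(-18039, Rational(1, 44666))) = Add(Mul(Pow(Rational(-767, 16), 2), Rational(1, 18870)), Rational(-18039, 44666)) = Add(Mul(Rational(588289, 256), Rational(1, 18870)), Rational(-18039, 44666)) = Add(Rational(588289, 4830720), Rational(-18039, 44666)) = Rational(-30432420803, 107884469760)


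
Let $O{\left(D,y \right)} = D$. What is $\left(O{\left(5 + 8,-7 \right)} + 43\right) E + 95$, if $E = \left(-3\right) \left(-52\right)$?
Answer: $8831$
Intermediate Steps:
$E = 156$
$\left(O{\left(5 + 8,-7 \right)} + 43\right) E + 95 = \left(\left(5 + 8\right) + 43\right) 156 + 95 = \left(13 + 43\right) 156 + 95 = 56 \cdot 156 + 95 = 8736 + 95 = 8831$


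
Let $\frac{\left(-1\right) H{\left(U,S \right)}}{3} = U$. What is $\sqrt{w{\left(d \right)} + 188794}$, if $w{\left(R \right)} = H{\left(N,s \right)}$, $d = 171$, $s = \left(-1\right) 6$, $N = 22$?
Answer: $2 \sqrt{47182} \approx 434.43$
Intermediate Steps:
$s = -6$
$H{\left(U,S \right)} = - 3 U$
$w{\left(R \right)} = -66$ ($w{\left(R \right)} = \left(-3\right) 22 = -66$)
$\sqrt{w{\left(d \right)} + 188794} = \sqrt{-66 + 188794} = \sqrt{188728} = 2 \sqrt{47182}$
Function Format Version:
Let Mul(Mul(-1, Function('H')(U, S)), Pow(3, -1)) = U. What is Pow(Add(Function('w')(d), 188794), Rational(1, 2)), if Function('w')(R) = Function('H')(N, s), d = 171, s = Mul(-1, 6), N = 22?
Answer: Mul(2, Pow(47182, Rational(1, 2))) ≈ 434.43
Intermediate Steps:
s = -6
Function('H')(U, S) = Mul(-3, U)
Function('w')(R) = -66 (Function('w')(R) = Mul(-3, 22) = -66)
Pow(Add(Function('w')(d), 188794), Rational(1, 2)) = Pow(Add(-66, 188794), Rational(1, 2)) = Pow(188728, Rational(1, 2)) = Mul(2, Pow(47182, Rational(1, 2)))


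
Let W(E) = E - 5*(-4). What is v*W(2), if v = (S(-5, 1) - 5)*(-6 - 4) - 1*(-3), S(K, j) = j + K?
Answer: 2046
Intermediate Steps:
W(E) = 20 + E (W(E) = E + 20 = 20 + E)
S(K, j) = K + j
v = 93 (v = ((-5 + 1) - 5)*(-6 - 4) - 1*(-3) = (-4 - 5)*(-10) + 3 = -9*(-10) + 3 = 90 + 3 = 93)
v*W(2) = 93*(20 + 2) = 93*22 = 2046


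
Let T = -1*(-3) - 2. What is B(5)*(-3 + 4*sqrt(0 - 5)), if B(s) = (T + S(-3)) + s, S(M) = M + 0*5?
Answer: -9 + 12*I*sqrt(5) ≈ -9.0 + 26.833*I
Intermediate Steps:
S(M) = M (S(M) = M + 0 = M)
T = 1 (T = 3 - 2 = 1)
B(s) = -2 + s (B(s) = (1 - 3) + s = -2 + s)
B(5)*(-3 + 4*sqrt(0 - 5)) = (-2 + 5)*(-3 + 4*sqrt(0 - 5)) = 3*(-3 + 4*sqrt(-5)) = 3*(-3 + 4*(I*sqrt(5))) = 3*(-3 + 4*I*sqrt(5)) = -9 + 12*I*sqrt(5)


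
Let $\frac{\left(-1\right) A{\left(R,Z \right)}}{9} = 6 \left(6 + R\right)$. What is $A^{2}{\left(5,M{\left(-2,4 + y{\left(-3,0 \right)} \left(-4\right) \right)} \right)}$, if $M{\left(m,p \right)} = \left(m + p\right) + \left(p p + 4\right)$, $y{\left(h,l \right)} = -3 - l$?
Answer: $352836$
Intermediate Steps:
$M{\left(m,p \right)} = 4 + m + p + p^{2}$ ($M{\left(m,p \right)} = \left(m + p\right) + \left(p^{2} + 4\right) = \left(m + p\right) + \left(4 + p^{2}\right) = 4 + m + p + p^{2}$)
$A{\left(R,Z \right)} = -324 - 54 R$ ($A{\left(R,Z \right)} = - 9 \cdot 6 \left(6 + R\right) = - 9 \left(36 + 6 R\right) = -324 - 54 R$)
$A^{2}{\left(5,M{\left(-2,4 + y{\left(-3,0 \right)} \left(-4\right) \right)} \right)} = \left(-324 - 270\right)^{2} = \left(-594\right)^{2} = 352836$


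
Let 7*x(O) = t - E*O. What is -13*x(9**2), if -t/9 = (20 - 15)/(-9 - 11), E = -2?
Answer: -8541/28 ≈ -305.04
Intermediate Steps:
t = 9/4 (t = -9*(20 - 15)/(-9 - 11) = -45/(-20) = -45*(-1)/20 = -9*(-1/4) = 9/4 ≈ 2.2500)
x(O) = 9/28 + 2*O/7 (x(O) = (9/4 - (-2)*O)/7 = (9/4 + 2*O)/7 = 9/28 + 2*O/7)
-13*x(9**2) = -13*(9/28 + (2/7)*9**2) = -13*(9/28 + (2/7)*81) = -13*(9/28 + 162/7) = -13*657/28 = -8541/28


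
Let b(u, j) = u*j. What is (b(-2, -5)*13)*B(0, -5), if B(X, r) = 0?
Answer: 0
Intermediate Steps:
b(u, j) = j*u
(b(-2, -5)*13)*B(0, -5) = (-5*(-2)*13)*0 = (10*13)*0 = 130*0 = 0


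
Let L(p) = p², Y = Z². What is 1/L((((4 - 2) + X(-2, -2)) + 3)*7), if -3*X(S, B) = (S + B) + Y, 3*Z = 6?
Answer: 1/1225 ≈ 0.00081633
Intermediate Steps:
Z = 2 (Z = (⅓)*6 = 2)
Y = 4 (Y = 2² = 4)
X(S, B) = -4/3 - B/3 - S/3 (X(S, B) = -((S + B) + 4)/3 = -((B + S) + 4)/3 = -(4 + B + S)/3 = -4/3 - B/3 - S/3)
1/L((((4 - 2) + X(-2, -2)) + 3)*7) = 1/(((((4 - 2) + (-4/3 - ⅓*(-2) - ⅓*(-2))) + 3)*7)²) = 1/((((2 + (-4/3 + ⅔ + ⅔)) + 3)*7)²) = 1/((((2 + 0) + 3)*7)²) = 1/(((2 + 3)*7)²) = 1/((5*7)²) = 1/(35²) = 1/1225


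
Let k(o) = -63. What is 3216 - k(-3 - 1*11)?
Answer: 3279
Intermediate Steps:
3216 - k(-3 - 1*11) = 3216 - 1*(-63) = 3216 + 63 = 3279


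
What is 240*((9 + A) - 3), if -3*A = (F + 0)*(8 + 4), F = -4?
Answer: 5280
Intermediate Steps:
A = 16 (A = -(-4 + 0)*(8 + 4)/3 = -(-4)*12/3 = -1/3*(-48) = 16)
240*((9 + A) - 3) = 240*((9 + 16) - 3) = 240*(25 - 3) = 240*22 = 5280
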